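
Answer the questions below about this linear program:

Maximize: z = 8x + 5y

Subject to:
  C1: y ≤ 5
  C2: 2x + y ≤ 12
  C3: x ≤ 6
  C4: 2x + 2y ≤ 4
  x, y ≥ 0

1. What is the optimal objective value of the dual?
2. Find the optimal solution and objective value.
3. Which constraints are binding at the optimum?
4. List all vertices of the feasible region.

1. 16 (by strong duality, equal to the primal optimum)
2. x = 2, y = 0, z = 16
3. C4, y ≥ 0
4. (0, 0), (2, 0), (0, 2)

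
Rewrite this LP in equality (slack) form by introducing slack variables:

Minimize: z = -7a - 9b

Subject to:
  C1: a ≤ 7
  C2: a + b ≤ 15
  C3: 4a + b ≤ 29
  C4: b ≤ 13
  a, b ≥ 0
min z = -7a - 9b

s.t.
  a + s1 = 7
  a + b + s2 = 15
  4a + b + s3 = 29
  b + s4 = 13
  a, b, s1, s2, s3, s4 ≥ 0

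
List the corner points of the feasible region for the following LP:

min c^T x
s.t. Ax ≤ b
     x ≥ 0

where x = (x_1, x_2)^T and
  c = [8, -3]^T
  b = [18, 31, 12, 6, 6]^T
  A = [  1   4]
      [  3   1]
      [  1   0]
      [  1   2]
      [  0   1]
Each vertex is the intersection of two constraint boundaries that also satisfies all remaining constraints:
  x_1 = 0 and x_2 = 0 → (0, 0)
  x_1 + 2x_2 = 6 and x_2 = 0 → (6, 0)
  x_1 + 2x_2 = 6 and x_1 = 0 → (0, 3)

Vertices: (0, 0), (6, 0), (0, 3)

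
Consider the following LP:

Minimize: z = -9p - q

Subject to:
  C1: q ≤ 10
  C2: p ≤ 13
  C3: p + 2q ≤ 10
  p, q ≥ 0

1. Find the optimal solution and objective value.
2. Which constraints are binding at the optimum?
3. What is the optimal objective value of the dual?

1. p = 10, q = 0, z = -90
2. C3, q ≥ 0
3. -90 (by strong duality, equal to the primal optimum)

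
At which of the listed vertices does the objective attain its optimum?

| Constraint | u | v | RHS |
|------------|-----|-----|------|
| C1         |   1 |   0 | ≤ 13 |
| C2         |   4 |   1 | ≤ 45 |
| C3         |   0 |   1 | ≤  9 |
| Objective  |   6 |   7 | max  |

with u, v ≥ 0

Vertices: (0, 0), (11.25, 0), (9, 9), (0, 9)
Evaluating z = 6u + 7v at each vertex:
  (0, 0): z = 0
  (11.25, 0): z = 67.5
  (9, 9): z = 117
  (0, 9): z = 63

The largest value is z = 117, attained at (9, 9).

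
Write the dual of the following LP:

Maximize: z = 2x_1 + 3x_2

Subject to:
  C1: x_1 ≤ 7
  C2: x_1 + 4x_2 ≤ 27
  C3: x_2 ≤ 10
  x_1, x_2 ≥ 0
Minimize: z = 7y1 + 27y2 + 10y3

Subject to:
  C1: -y1 - y2 ≤ -2
  C2: -4y2 - y3 ≤ -3
  y1, y2, y3 ≥ 0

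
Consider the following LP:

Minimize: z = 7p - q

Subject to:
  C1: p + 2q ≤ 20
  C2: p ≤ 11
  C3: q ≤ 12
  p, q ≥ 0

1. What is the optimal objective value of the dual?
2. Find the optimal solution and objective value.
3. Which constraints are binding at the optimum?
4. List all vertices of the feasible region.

1. -10 (by strong duality, equal to the primal optimum)
2. p = 0, q = 10, z = -10
3. C1, p ≥ 0
4. (0, 0), (11, 0), (11, 4.5), (0, 10)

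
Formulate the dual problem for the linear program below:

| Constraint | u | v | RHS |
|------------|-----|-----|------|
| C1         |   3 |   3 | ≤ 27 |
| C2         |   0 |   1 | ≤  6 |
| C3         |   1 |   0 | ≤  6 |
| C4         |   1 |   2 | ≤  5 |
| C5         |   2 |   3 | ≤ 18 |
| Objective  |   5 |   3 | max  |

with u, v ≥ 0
Minimize: z = 27y1 + 6y2 + 6y3 + 5y4 + 18y5

Subject to:
  C1: -3y1 - y3 - y4 - 2y5 ≤ -5
  C2: -3y1 - y2 - 2y4 - 3y5 ≤ -3
  y1, y2, y3, y4, y5 ≥ 0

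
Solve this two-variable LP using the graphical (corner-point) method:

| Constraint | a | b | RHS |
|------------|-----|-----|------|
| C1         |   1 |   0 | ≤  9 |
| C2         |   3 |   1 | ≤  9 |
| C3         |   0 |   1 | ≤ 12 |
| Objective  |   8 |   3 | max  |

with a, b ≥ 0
a = 0, b = 9, z = 27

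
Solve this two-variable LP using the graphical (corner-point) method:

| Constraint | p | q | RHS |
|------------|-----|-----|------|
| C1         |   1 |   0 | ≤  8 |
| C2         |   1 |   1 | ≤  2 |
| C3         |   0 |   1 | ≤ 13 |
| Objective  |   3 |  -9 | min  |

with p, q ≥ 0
p = 0, q = 2, z = -18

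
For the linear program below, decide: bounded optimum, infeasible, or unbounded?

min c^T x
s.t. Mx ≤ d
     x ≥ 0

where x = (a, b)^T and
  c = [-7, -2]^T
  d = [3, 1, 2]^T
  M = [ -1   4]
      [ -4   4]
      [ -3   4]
Feasible point: (0, 0) satisfies every constraint, so the LP is feasible.
Direction d = (1, 0): for each constraint row a, a·d ≤ 0 —
  (-1)(1) + (4)(0) = -1 ≤ 0
  (-4)(1) + (4)(0) = -4 ≤ 0
  (-3)(1) + (4)(0) = -3 ≤ 0
and d ≥ 0, so (0, 0) + t·d stays feasible for every t ≥ 0. Along this ray z = -7a - 2b changes by -7 per unit t, so z → −∞.

Unbounded — the objective can decrease without bound over the feasible region.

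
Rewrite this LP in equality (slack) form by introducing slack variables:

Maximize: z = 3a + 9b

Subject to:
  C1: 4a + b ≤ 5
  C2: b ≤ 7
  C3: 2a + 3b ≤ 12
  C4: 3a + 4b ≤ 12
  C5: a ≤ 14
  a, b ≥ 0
max z = 3a + 9b

s.t.
  4a + b + s1 = 5
  b + s2 = 7
  2a + 3b + s3 = 12
  3a + 4b + s4 = 12
  a + s5 = 14
  a, b, s1, s2, s3, s4, s5 ≥ 0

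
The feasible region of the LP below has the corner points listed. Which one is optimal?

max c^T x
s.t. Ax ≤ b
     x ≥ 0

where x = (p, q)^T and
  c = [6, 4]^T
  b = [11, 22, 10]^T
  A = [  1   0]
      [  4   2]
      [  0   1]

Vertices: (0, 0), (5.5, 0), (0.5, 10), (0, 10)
Evaluating z = 6p + 4q at each vertex:
  (0, 0): z = 0
  (5.5, 0): z = 33
  (0.5, 10): z = 43
  (0, 10): z = 40

The largest value is z = 43, attained at (0.5, 10).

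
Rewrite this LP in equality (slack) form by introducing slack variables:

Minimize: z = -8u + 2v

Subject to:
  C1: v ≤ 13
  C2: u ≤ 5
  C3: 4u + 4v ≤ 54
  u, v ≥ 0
min z = -8u + 2v

s.t.
  v + s1 = 13
  u + s2 = 5
  4u + 4v + s3 = 54
  u, v, s1, s2, s3 ≥ 0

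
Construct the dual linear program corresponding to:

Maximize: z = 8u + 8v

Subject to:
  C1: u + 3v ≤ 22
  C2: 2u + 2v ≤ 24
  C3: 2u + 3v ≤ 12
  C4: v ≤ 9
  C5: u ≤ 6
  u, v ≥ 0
Minimize: z = 22y1 + 24y2 + 12y3 + 9y4 + 6y5

Subject to:
  C1: -y1 - 2y2 - 2y3 - y5 ≤ -8
  C2: -3y1 - 2y2 - 3y3 - y4 ≤ -8
  y1, y2, y3, y4, y5 ≥ 0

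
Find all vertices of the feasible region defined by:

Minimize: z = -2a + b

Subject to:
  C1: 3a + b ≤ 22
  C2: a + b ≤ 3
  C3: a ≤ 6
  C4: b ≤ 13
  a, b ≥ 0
Each vertex is the intersection of two constraint boundaries that also satisfies all remaining constraints:
  a = 0 and b = 0 → (0, 0)
  a + b = 3 and b = 0 → (3, 0)
  a + b = 3 and a = 0 → (0, 3)

Vertices: (0, 0), (3, 0), (0, 3)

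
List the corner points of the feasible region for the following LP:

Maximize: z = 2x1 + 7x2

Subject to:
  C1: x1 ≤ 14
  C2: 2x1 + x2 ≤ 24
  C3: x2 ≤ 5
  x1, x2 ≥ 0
Each vertex is the intersection of two constraint boundaries that also satisfies all remaining constraints:
  x1 = 0 and x2 = 0 → (0, 0)
  2x1 + x2 = 24 and x2 = 0 → (12, 0)
  2x1 + x2 = 24 and x2 = 5 → (9.5, 5)
  x2 = 5 and x1 = 0 → (0, 5)

Vertices: (0, 0), (12, 0), (9.5, 5), (0, 5)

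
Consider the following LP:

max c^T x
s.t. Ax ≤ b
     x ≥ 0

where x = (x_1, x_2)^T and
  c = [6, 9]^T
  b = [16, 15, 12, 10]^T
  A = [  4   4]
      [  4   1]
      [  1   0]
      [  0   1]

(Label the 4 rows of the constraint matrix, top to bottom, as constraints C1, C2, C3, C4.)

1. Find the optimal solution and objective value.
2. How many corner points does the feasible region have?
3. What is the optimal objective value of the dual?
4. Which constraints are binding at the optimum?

1. x_1 = 0, x_2 = 4, z = 36
2. 4
3. 36 (by strong duality, equal to the primal optimum)
4. C1, x_1 ≥ 0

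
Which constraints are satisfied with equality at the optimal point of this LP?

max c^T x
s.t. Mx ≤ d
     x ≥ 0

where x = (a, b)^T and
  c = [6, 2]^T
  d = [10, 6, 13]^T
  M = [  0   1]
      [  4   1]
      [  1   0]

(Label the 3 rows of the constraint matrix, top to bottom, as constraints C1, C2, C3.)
Optimal: a = 0, b = 6
Binding: C2, a ≥ 0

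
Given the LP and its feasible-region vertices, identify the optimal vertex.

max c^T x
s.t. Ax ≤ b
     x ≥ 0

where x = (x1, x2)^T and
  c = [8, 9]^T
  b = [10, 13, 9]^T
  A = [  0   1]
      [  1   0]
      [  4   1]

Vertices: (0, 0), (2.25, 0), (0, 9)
(0, 9) with z = 81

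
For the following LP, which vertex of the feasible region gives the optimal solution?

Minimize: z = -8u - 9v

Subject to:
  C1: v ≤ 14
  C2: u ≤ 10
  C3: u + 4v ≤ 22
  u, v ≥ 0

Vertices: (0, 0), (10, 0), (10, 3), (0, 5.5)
Evaluating z = -8u - 9v at each vertex:
  (0, 0): z = 0
  (10, 0): z = -80
  (10, 3): z = -107
  (0, 5.5): z = -49.5

The smallest value is z = -107, attained at (10, 3).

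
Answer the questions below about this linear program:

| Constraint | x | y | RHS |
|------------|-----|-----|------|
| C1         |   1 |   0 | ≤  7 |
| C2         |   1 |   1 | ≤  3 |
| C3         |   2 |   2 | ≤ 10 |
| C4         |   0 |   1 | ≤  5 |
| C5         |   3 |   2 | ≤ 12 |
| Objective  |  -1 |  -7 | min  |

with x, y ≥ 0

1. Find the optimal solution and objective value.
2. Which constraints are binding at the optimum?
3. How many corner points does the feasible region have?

1. x = 0, y = 3, z = -21
2. C2, x ≥ 0
3. 3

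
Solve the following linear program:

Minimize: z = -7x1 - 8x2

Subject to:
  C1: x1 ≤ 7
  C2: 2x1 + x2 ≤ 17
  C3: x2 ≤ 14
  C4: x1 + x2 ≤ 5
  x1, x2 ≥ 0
Each vertex is the intersection of two constraint boundaries that also satisfies all remaining constraints:
  x1 = 0 and x2 = 0 → (0, 0)
  x1 + x2 = 5 and x2 = 0 → (5, 0)
  x1 + x2 = 5 and x1 = 0 → (0, 5)

Evaluating z = -7x1 - 8x2 at each vertex:
  (0, 0): z = 0
  (5, 0): z = -35
  (0, 5): z = -40

The minimum is at (0, 5) with z = -40.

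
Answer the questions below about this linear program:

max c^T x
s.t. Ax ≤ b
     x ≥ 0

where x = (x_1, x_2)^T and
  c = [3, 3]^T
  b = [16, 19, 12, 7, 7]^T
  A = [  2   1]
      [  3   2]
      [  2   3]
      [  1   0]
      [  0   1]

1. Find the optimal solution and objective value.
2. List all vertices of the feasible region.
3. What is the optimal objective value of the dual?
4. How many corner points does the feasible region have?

1. x_1 = 6, x_2 = 0, z = 18
2. (0, 0), (6, 0), (0, 4)
3. 18 (by strong duality, equal to the primal optimum)
4. 3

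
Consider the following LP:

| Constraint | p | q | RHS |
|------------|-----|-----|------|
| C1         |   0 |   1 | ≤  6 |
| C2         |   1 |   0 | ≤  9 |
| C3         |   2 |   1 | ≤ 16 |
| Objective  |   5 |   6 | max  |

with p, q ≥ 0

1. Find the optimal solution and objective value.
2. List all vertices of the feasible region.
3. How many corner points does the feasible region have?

1. p = 5, q = 6, z = 61
2. (0, 0), (8, 0), (5, 6), (0, 6)
3. 4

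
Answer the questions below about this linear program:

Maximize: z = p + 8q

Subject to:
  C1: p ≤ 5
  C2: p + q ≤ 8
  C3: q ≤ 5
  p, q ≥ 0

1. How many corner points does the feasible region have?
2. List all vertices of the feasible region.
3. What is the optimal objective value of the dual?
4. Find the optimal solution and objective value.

1. 5
2. (0, 0), (5, 0), (5, 3), (3, 5), (0, 5)
3. 43 (by strong duality, equal to the primal optimum)
4. p = 3, q = 5, z = 43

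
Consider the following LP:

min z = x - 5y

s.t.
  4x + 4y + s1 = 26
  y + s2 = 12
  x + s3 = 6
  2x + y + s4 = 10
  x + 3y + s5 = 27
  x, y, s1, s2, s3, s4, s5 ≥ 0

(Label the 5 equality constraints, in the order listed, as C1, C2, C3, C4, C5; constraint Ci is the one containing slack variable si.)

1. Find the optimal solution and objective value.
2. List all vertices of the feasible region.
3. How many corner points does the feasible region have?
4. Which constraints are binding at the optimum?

1. x = 0, y = 6.5, z = -32.5
2. (0, 0), (5, 0), (3.5, 3), (0, 6.5)
3. 4
4. C1, x ≥ 0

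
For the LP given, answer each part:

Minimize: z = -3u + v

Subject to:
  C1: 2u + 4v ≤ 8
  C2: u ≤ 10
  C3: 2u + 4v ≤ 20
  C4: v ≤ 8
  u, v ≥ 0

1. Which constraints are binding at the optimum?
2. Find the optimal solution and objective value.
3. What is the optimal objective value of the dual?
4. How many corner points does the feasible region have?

1. C1, v ≥ 0
2. u = 4, v = 0, z = -12
3. -12 (by strong duality, equal to the primal optimum)
4. 3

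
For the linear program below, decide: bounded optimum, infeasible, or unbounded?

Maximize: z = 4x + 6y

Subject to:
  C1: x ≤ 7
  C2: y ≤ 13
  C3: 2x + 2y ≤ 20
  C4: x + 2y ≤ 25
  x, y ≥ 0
The point (0, 10) satisfies every constraint, so the LP is feasible; the constraints give x ≤ 7 and y ≤ 13, which with x, y ≥ 0 keep the feasible region inside a bounded box. A feasible, bounded LP attains a finite optimum at a vertex.

Evaluating z = 4x + 6y at each vertex:
  (0, 0): z = 0
  (7, 0): z = 28
  (7, 3): z = 46
  (0, 10): z = 60

The LP has an optimal solution: (0, 10) with z = 60.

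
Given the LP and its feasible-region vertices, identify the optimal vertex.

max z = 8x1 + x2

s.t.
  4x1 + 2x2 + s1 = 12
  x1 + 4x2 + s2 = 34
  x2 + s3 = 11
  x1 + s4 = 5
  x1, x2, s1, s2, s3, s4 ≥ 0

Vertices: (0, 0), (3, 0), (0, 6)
Evaluating z = 8x1 + x2 at each vertex:
  (0, 0): z = 0
  (3, 0): z = 24
  (0, 6): z = 6

The largest value is z = 24, attained at (3, 0).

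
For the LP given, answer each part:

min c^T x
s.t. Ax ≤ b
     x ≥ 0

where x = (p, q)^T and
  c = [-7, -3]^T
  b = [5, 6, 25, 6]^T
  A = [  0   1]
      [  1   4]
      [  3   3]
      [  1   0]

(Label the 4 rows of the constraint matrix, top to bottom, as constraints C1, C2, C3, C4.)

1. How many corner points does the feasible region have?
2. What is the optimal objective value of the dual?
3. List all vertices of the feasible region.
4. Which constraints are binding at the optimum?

1. 3
2. -42 (by strong duality, equal to the primal optimum)
3. (0, 0), (6, 0), (0, 1.5)
4. C2, C4, q ≥ 0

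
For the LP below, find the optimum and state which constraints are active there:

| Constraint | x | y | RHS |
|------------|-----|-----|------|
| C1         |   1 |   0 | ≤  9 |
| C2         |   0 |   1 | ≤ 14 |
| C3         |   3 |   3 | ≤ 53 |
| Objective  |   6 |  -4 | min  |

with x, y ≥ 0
Optimal: x = 0, y = 14
Binding: C2, x ≥ 0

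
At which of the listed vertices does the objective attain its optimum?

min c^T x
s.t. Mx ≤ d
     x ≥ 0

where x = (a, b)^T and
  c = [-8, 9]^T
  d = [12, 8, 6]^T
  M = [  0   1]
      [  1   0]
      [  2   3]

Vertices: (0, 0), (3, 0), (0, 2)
(3, 0) with z = -24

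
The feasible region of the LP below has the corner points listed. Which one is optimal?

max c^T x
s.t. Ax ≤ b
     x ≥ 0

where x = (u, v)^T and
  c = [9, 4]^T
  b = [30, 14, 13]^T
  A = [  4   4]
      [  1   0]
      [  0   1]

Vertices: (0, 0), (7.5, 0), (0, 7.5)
(7.5, 0) with z = 67.5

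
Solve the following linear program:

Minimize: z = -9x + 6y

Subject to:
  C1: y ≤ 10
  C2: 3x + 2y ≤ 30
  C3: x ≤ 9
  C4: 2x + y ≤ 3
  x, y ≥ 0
x = 1.5, y = 0, z = -13.5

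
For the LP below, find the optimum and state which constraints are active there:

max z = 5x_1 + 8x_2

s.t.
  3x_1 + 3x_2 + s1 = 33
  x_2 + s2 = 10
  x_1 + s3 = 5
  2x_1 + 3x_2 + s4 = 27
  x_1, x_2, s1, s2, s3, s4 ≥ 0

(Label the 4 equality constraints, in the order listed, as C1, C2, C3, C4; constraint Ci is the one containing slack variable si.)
Optimal: x_1 = 0, x_2 = 9
Slack at optimum:
  C1: slack = 6
  C2: slack = 1
  C3: slack = 5
  C4: slack = 0 (binding)
  x_1 ≥ 0: x_1 = 0 (binding)
  x_2 ≥ 0: x_2 = 9
Binding constraints: C4, x_1 ≥ 0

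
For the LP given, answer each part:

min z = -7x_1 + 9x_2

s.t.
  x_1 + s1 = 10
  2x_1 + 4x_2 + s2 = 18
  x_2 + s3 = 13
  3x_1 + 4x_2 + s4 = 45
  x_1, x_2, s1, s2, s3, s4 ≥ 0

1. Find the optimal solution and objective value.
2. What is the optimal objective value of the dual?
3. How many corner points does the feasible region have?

1. x_1 = 9, x_2 = 0, z = -63
2. -63 (by strong duality, equal to the primal optimum)
3. 3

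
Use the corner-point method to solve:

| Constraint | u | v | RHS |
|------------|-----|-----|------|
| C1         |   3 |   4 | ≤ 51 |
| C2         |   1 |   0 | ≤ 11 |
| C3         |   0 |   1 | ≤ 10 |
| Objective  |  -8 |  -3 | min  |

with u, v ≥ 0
u = 11, v = 4.5, z = -101.5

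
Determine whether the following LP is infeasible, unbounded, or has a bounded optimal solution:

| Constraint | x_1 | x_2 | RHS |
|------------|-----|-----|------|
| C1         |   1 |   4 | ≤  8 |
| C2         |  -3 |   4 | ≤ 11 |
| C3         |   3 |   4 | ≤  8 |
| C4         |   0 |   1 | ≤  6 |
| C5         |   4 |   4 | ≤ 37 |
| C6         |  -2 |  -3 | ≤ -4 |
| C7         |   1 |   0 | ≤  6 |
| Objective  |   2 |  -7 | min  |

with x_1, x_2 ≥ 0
The point (0, 2) satisfies every constraint, so the LP is feasible; the constraints give x_1 ≤ 6 and x_2 ≤ 6, which with x_1, x_2 ≥ 0 keep the feasible region inside a bounded box. A feasible, bounded LP attains a finite optimum at a vertex.

Evaluating z = 2x_1 - 7x_2 at each vertex:
  (2, 0): z = 4
  (2.667, 0): z = 5.333
  (0, 2): z = -14
  (0, 1.333): z = -9.333

Bounded optimum: z* = -14 at (0, 2).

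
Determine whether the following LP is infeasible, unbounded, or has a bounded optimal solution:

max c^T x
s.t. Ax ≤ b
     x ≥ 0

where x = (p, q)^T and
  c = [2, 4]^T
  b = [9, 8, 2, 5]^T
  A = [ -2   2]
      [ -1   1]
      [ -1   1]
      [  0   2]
Feasible point: (0, 0) satisfies every constraint, so the LP is feasible.
Direction d = (1, 0): for each constraint row a, a·d ≤ 0 —
  (-2)(1) + (2)(0) = -2 ≤ 0
  (-1)(1) + (1)(0) = -1 ≤ 0
  (-1)(1) + (1)(0) = -1 ≤ 0
  (0)(1) + (2)(0) = 0 ≤ 0
and d ≥ 0, so (0, 0) + t·d stays feasible for every t ≥ 0. Along this ray z = 2p + 4q changes by 2 per unit t, so z → +∞.

Unbounded — the objective can increase without bound over the feasible region.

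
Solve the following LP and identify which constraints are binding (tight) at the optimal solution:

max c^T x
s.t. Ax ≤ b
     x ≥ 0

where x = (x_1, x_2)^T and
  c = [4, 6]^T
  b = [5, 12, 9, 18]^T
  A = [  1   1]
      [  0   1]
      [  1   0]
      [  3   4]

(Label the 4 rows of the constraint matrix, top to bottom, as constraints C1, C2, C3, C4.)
Optimal: x_1 = 0, x_2 = 4.5
Slack at optimum:
  C1: slack = 0.5
  C2: slack = 7.5
  C3: slack = 9
  C4: slack = 0 (binding)
  x_1 ≥ 0: x_1 = 0 (binding)
  x_2 ≥ 0: x_2 = 4.5
Binding constraints: C4, x_1 ≥ 0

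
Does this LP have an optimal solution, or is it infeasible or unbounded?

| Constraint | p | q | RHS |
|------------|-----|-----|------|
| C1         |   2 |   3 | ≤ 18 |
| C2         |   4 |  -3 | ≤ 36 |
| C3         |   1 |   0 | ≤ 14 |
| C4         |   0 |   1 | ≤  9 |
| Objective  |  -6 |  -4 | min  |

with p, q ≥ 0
The point (9, 0) satisfies every constraint, so the LP is feasible; the constraints give p ≤ 14 and q ≤ 9, which with p, q ≥ 0 keep the feasible region inside a bounded box. A feasible, bounded LP attains a finite optimum at a vertex.

Bounded optimum: z* = -54 at (9, 0).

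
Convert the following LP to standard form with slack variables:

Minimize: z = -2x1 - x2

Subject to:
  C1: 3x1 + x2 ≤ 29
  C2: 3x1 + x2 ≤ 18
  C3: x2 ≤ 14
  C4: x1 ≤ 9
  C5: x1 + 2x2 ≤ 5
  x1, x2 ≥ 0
min z = -2x1 - x2

s.t.
  3x1 + x2 + s1 = 29
  3x1 + x2 + s2 = 18
  x2 + s3 = 14
  x1 + s4 = 9
  x1 + 2x2 + s5 = 5
  x1, x2, s1, s2, s3, s4, s5 ≥ 0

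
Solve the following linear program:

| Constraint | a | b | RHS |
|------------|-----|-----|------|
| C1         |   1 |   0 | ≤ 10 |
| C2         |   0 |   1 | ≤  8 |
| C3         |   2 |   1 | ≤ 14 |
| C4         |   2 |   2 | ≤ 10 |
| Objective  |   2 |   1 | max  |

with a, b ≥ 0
a = 5, b = 0, z = 10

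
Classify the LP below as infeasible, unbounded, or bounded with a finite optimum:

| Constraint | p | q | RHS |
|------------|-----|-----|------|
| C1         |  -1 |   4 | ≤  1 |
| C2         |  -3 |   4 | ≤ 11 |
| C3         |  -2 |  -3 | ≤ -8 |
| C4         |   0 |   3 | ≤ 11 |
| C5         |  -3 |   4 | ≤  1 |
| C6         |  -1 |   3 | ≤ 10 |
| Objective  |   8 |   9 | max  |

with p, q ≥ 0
Feasible point: (3, 1) satisfies every constraint, so the LP is feasible.
Direction d = (1, 0): for each constraint row a, a·d ≤ 0 —
  (-1)(1) + (4)(0) = -1 ≤ 0
  (-3)(1) + (4)(0) = -3 ≤ 0
  (-2)(1) + (-3)(0) = -2 ≤ 0
  (0)(1) + (3)(0) = 0 ≤ 0
  (-3)(1) + (4)(0) = -3 ≤ 0
  (-1)(1) + (3)(0) = -1 ≤ 0
and d ≥ 0, so (3, 1) + t·d stays feasible for every t ≥ 0. Along this ray z = 8p + 9q changes by 8 per unit t, so z → +∞.

Unbounded: there is a feasible ray along which z → +∞.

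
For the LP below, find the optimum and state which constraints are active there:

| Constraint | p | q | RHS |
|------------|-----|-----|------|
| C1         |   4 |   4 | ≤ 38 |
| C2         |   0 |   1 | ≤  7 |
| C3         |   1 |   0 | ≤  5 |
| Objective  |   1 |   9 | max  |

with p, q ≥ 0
Optimal: p = 2.5, q = 7
Binding: C1, C2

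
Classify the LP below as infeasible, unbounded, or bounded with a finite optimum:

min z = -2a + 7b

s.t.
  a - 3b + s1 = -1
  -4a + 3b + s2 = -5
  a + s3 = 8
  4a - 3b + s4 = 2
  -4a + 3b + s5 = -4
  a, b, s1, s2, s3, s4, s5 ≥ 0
The row 4a - 3b + s4 = 2 with s4 ≥ 0 requires 4a - 3b ≤ 2, while the row -4a + 3b + s2 = -5 with s2 ≥ 0 is equivalent to 4a - 3b ≥ 5. Together they would need 5 ≤ 4a - 3b ≤ 2, which is impossible since 5 > 2. No point satisfies all constraints.

The feasible region is empty; the LP is infeasible.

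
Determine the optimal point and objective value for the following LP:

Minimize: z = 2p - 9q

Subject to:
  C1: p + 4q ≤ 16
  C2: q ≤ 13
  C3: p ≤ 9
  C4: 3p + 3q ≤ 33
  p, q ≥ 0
Each vertex is the intersection of two constraint boundaries that also satisfies all remaining constraints:
  p = 0 and q = 0 → (0, 0)
  p = 9 and q = 0 → (9, 0)
  p + 4q = 16 and p = 9 → (9, 1.75)
  p + 4q = 16 and p = 0 → (0, 4)

Evaluating z = 2p - 9q at each vertex:
  (0, 0): z = 0
  (9, 0): z = 18
  (9, 1.75): z = 2.25
  (0, 4): z = -36

The minimum is at (0, 4) with z = -36.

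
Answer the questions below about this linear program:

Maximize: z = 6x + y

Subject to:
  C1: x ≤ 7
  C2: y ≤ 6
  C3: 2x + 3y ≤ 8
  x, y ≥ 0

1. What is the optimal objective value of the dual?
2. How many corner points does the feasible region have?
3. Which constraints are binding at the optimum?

1. 24 (by strong duality, equal to the primal optimum)
2. 3
3. C3, y ≥ 0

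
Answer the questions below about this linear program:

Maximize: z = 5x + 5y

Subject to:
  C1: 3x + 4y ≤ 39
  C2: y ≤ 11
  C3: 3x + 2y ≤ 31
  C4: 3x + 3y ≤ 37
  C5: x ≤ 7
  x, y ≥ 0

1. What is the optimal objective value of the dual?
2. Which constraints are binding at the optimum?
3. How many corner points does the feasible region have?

1. 57.5 (by strong duality, equal to the primal optimum)
2. C1, C5
3. 4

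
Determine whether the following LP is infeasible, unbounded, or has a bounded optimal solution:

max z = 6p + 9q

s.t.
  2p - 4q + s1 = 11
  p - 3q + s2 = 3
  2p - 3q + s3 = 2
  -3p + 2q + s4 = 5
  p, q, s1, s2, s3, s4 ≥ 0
Feasible point: (0, 0) satisfies every constraint, so the LP is feasible.
Direction d = (1, 1): for each constraint row a, a·d ≤ 0 —
  (2)(1) + (-4)(1) = -2 ≤ 0
  (1)(1) + (-3)(1) = -2 ≤ 0
  (2)(1) + (-3)(1) = -1 ≤ 0
  (-3)(1) + (2)(1) = -1 ≤ 0
and d ≥ 0, so (0, 0) + t·d stays feasible for every t ≥ 0. Along this ray z = 6p + 9q changes by 15 per unit t, so z → +∞.

The LP is unbounded; z can be made arbitrarily large.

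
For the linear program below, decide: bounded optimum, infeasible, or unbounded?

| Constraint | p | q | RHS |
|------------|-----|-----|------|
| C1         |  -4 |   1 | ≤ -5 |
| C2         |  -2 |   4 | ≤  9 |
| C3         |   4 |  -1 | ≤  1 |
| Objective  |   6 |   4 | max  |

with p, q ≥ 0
C3 requires 4p - q ≤ 1, while C1 (-4p + q ≤ -5) is equivalent to 4p - q ≥ 5. Together they would need 5 ≤ 4p - q ≤ 1, which is impossible since 5 > 1. No point satisfies all constraints.

Infeasible — the constraint set is empty.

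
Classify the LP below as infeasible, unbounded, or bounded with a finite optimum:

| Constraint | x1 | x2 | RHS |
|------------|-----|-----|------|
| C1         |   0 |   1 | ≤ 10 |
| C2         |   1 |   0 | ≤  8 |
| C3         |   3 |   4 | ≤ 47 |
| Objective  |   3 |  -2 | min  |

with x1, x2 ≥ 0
The point (0, 10) satisfies every constraint, so the LP is feasible; the constraints give x1 ≤ 8 and x2 ≤ 10, which with x1, x2 ≥ 0 keep the feasible region inside a bounded box. A feasible, bounded LP attains a finite optimum at a vertex.

Evaluating z = 3x1 - 2x2 at each vertex:
  (0, 0): z = 0
  (8, 0): z = 24
  (8, 5.75): z = 12.5
  (2.333, 10): z = -13
  (0, 10): z = -20

Bounded optimum: z* = -20 at (0, 10).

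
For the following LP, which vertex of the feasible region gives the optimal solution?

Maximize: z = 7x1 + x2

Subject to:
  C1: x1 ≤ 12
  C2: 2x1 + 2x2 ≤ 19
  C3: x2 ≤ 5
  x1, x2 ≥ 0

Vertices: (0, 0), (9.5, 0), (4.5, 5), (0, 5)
Evaluating z = 7x1 + x2 at each vertex:
  (0, 0): z = 0
  (9.5, 0): z = 66.5
  (4.5, 5): z = 36.5
  (0, 5): z = 5

The largest value is z = 66.5, attained at (9.5, 0).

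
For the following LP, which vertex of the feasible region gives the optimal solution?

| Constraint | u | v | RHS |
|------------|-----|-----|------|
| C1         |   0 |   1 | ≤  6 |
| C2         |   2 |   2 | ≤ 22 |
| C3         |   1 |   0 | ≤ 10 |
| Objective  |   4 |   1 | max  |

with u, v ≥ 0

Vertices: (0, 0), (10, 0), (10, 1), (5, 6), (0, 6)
Evaluating z = 4u + v at each vertex:
  (0, 0): z = 0
  (10, 0): z = 40
  (10, 1): z = 41
  (5, 6): z = 26
  (0, 6): z = 6

The largest value is z = 41, attained at (10, 1).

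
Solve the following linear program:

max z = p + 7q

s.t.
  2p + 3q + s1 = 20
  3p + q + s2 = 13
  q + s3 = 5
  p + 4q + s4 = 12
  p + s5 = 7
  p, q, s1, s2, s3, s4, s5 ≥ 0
p = 0, q = 3, z = 21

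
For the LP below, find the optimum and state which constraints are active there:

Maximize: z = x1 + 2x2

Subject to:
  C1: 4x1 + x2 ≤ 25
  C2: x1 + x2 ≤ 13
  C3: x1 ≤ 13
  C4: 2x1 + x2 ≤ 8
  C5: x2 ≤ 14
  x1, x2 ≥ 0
Optimal: x1 = 0, x2 = 8
Slack at optimum:
  C1: slack = 17
  C2: slack = 5
  C3: slack = 13
  C4: slack = 0 (binding)
  C5: slack = 6
  x1 ≥ 0: x1 = 0 (binding)
  x2 ≥ 0: x2 = 8
Binding constraints: C4, x1 ≥ 0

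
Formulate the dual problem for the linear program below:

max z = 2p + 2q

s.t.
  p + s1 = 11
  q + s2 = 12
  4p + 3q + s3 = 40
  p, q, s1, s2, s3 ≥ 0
Minimize: z = 11y1 + 12y2 + 40y3

Subject to:
  C1: -y1 - 4y3 ≤ -2
  C2: -y2 - 3y3 ≤ -2
  y1, y2, y3 ≥ 0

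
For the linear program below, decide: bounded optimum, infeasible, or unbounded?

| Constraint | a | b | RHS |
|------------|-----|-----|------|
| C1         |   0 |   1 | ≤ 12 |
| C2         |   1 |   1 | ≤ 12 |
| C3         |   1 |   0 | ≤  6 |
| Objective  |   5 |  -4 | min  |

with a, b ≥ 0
The point (0, 12) satisfies every constraint, so the LP is feasible; the constraints give a ≤ 6 and b ≤ 12, which with a, b ≥ 0 keep the feasible region inside a bounded box. A feasible, bounded LP attains a finite optimum at a vertex.

Bounded optimum: z* = -48 at (0, 12).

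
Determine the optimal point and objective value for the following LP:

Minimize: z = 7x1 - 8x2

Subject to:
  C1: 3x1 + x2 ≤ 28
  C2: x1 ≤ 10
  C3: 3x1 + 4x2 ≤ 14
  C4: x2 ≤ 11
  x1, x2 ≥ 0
Each vertex is the intersection of two constraint boundaries that also satisfies all remaining constraints:
  x1 = 0 and x2 = 0 → (0, 0)
  3x1 + 4x2 = 14 and x2 = 0 → (4.667, 0)
  3x1 + 4x2 = 14 and x1 = 0 → (0, 3.5)

Evaluating z = 7x1 - 8x2 at each vertex:
  (0, 0): z = 0
  (4.667, 0): z = 32.67
  (0, 3.5): z = -28

The minimum is at (0, 3.5) with z = -28.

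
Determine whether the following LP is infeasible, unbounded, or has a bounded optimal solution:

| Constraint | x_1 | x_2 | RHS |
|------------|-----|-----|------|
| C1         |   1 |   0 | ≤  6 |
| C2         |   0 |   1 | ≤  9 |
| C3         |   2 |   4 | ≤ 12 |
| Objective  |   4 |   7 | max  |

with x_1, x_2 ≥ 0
The point (6, 0) satisfies every constraint, so the LP is feasible; the constraints give x_1 ≤ 6 and x_2 ≤ 9, which with x_1, x_2 ≥ 0 keep the feasible region inside a bounded box. A feasible, bounded LP attains a finite optimum at a vertex.

The LP has an optimal solution: (6, 0) with z = 24.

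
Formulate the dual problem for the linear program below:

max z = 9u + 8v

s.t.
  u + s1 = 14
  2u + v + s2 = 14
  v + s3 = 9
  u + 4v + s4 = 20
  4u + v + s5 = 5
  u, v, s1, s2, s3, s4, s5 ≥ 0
Minimize: z = 14y1 + 14y2 + 9y3 + 20y4 + 5y5

Subject to:
  C1: -y1 - 2y2 - y4 - 4y5 ≤ -9
  C2: -y2 - y3 - 4y4 - y5 ≤ -8
  y1, y2, y3, y4, y5 ≥ 0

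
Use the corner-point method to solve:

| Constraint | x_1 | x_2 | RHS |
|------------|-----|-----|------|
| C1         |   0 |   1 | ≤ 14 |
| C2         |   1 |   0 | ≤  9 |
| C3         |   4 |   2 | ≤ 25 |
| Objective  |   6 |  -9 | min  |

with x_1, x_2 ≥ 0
Each vertex is the intersection of two constraint boundaries that also satisfies all remaining constraints:
  x_1 = 0 and x_2 = 0 → (0, 0)
  4x_1 + 2x_2 = 25 and x_2 = 0 → (6.25, 0)
  4x_1 + 2x_2 = 25 and x_1 = 0 → (0, 12.5)

Evaluating z = 6x_1 - 9x_2 at each vertex:
  (0, 0): z = 0
  (6.25, 0): z = 37.5
  (0, 12.5): z = -112.5

The minimum is at (0, 12.5) with z = -112.5.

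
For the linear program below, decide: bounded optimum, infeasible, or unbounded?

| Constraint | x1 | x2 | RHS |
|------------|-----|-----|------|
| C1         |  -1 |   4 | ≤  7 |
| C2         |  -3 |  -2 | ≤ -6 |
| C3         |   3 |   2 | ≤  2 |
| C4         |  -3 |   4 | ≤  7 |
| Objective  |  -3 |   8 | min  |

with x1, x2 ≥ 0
C3 requires 3x1 + 2x2 ≤ 2, while C2 (-3x1 - 2x2 ≤ -6) is equivalent to 3x1 + 2x2 ≥ 6. Together they would need 6 ≤ 3x1 + 2x2 ≤ 2, which is impossible since 6 > 2. No point satisfies all constraints.

The feasible region is empty; the LP is infeasible.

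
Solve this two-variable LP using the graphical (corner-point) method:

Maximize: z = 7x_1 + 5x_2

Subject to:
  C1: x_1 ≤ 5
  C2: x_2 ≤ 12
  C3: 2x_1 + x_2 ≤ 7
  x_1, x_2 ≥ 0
x_1 = 0, x_2 = 7, z = 35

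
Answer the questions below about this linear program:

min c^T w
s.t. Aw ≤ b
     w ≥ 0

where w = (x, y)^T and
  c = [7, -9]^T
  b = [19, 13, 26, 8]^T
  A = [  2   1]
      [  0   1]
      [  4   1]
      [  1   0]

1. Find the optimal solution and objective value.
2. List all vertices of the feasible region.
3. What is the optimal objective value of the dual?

1. x = 0, y = 13, z = -117
2. (0, 0), (6.5, 0), (3.5, 12), (3, 13), (0, 13)
3. -117 (by strong duality, equal to the primal optimum)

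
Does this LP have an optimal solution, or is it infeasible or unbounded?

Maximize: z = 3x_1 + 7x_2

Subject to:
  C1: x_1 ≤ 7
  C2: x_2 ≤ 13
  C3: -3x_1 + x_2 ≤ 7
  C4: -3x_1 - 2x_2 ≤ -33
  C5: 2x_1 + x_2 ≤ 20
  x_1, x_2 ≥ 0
The point (3.5, 13) satisfies every constraint, so the LP is feasible; the constraints give x_1 ≤ 7 and x_2 ≤ 13, which with x_1, x_2 ≥ 0 keep the feasible region inside a bounded box. A feasible, bounded LP attains a finite optimum at a vertex.

Evaluating z = 3x_1 + 7x_2 at each vertex:
  (7, 6): z = 63
  (3.5, 13): z = 101.5
  (2.333, 13): z = 98

Feasible with finite optimum z* = 101.5 at (3.5, 13).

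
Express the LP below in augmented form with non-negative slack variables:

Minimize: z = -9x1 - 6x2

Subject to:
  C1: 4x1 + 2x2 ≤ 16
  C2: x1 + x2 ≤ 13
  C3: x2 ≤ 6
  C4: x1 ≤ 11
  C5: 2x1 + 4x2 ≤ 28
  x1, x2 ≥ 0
min z = -9x1 - 6x2

s.t.
  4x1 + 2x2 + s1 = 16
  x1 + x2 + s2 = 13
  x2 + s3 = 6
  x1 + s4 = 11
  2x1 + 4x2 + s5 = 28
  x1, x2, s1, s2, s3, s4, s5 ≥ 0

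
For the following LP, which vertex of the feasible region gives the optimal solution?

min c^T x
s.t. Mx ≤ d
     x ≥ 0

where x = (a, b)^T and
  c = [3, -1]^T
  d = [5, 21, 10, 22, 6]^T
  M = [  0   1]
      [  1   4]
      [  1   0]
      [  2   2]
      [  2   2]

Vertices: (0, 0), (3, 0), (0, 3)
Evaluating z = 3a - b at each vertex:
  (0, 0): z = 0
  (3, 0): z = 9
  (0, 3): z = -3

The smallest value is z = -3, attained at (0, 3).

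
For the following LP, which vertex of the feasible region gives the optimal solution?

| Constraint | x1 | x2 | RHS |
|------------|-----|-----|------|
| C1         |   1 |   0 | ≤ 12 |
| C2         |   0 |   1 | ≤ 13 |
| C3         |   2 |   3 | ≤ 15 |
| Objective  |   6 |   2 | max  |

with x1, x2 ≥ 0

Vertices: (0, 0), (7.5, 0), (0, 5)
Evaluating z = 6x1 + 2x2 at each vertex:
  (0, 0): z = 0
  (7.5, 0): z = 45
  (0, 5): z = 10

The largest value is z = 45, attained at (7.5, 0).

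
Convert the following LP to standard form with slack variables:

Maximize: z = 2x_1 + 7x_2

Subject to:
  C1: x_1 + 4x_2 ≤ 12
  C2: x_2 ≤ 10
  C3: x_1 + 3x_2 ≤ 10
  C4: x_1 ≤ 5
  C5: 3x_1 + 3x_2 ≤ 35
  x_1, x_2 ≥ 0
max z = 2x_1 + 7x_2

s.t.
  x_1 + 4x_2 + s1 = 12
  x_2 + s2 = 10
  x_1 + 3x_2 + s3 = 10
  x_1 + s4 = 5
  3x_1 + 3x_2 + s5 = 35
  x_1, x_2, s1, s2, s3, s4, s5 ≥ 0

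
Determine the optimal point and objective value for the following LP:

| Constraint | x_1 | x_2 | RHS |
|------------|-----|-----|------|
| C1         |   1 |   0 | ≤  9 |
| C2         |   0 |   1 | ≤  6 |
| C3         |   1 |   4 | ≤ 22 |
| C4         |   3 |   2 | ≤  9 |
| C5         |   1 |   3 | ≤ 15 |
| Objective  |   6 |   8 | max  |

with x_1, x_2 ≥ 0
x_1 = 0, x_2 = 4.5, z = 36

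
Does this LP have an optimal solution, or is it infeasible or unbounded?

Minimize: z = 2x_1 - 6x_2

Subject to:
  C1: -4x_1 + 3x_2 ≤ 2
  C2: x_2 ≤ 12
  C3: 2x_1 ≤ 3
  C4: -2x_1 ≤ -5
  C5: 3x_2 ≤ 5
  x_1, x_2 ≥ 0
C3 requires 2x_1 ≤ 3, while C4 (-2x_1 ≤ -5) is equivalent to 2x_1 ≥ 5. Together they would need 5 ≤ 2x_1 ≤ 3, which is impossible since 5 > 3. No point satisfies all constraints.

Infeasible: no point satisfies all constraints simultaneously.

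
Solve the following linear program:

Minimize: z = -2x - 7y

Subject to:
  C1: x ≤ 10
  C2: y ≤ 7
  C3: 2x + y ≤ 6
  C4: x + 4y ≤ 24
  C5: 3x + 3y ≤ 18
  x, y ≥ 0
Each vertex is the intersection of two constraint boundaries that also satisfies all remaining constraints:
  x = 0 and y = 0 → (0, 0)
  2x + y = 6 and y = 0 → (3, 0)
  2x + y = 6 and x + 4y = 24 → (0, 6)

Evaluating z = -2x - 7y at each vertex:
  (0, 0): z = 0
  (3, 0): z = -6
  (0, 6): z = -42

The minimum is at (0, 6) with z = -42.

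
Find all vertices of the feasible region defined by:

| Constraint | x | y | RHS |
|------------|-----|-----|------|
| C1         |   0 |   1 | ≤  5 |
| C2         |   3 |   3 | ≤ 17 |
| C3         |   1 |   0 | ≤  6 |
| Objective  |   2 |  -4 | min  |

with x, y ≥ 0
Each vertex is the intersection of two constraint boundaries that also satisfies all remaining constraints:
  x = 0 and y = 0 → (0, 0)
  3x + 3y = 17 and y = 0 → (5.667, 0)
  y = 5 and 3x + 3y = 17 → (0.6667, 5)
  y = 5 and x = 0 → (0, 5)

Vertices: (0, 0), (5.667, 0), (0.6667, 5), (0, 5)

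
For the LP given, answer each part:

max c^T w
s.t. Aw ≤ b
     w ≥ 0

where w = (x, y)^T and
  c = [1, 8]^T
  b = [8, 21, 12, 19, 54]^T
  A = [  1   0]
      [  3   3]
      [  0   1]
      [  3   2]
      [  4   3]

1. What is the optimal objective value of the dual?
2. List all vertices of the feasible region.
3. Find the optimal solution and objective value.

1. 56 (by strong duality, equal to the primal optimum)
2. (0, 0), (6.333, 0), (5, 2), (0, 7)
3. x = 0, y = 7, z = 56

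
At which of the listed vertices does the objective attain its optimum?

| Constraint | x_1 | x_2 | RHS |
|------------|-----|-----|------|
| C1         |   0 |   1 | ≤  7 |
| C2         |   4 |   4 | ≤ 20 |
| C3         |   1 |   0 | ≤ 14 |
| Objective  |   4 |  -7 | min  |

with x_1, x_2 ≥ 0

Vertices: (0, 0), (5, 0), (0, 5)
(0, 5) with z = -35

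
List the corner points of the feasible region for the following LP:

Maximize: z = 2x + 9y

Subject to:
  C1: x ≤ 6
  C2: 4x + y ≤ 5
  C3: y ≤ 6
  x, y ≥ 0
Each vertex is the intersection of two constraint boundaries that also satisfies all remaining constraints:
  x = 0 and y = 0 → (0, 0)
  4x + y = 5 and y = 0 → (1.25, 0)
  4x + y = 5 and x = 0 → (0, 5)

Vertices: (0, 0), (1.25, 0), (0, 5)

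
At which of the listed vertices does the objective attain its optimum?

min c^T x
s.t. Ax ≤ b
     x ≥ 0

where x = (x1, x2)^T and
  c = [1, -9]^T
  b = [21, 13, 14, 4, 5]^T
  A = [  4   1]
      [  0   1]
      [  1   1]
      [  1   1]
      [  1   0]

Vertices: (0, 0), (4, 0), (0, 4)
Evaluating z = x1 - 9x2 at each vertex:
  (0, 0): z = 0
  (4, 0): z = 4
  (0, 4): z = -36

The smallest value is z = -36, attained at (0, 4).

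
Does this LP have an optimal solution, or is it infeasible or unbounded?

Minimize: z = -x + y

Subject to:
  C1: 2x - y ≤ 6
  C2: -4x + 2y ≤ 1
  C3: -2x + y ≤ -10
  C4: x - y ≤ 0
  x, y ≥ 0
C1 requires 2x - y ≤ 6, while C3 (-2x + y ≤ -10) is equivalent to 2x - y ≥ 10. Together they would need 10 ≤ 2x - y ≤ 6, which is impossible since 10 > 6. No point satisfies all constraints.

Infeasible: no point satisfies all constraints simultaneously.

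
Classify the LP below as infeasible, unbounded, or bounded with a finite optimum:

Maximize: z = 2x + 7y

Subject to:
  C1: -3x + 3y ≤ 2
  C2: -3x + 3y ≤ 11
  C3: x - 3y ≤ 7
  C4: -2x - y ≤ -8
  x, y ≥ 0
Feasible point: (4, 0) satisfies every constraint, so the LP is feasible.
Direction d = (1, 1): for each constraint row a, a·d ≤ 0 —
  (-3)(1) + (3)(1) = 0 ≤ 0
  (-3)(1) + (3)(1) = 0 ≤ 0
  (1)(1) + (-3)(1) = -2 ≤ 0
  (-2)(1) + (-1)(1) = -3 ≤ 0
and d ≥ 0, so (4, 0) + t·d stays feasible for every t ≥ 0. Along this ray z = 2x + 7y changes by 9 per unit t, so z → +∞.

The LP is unbounded; z can be made arbitrarily large.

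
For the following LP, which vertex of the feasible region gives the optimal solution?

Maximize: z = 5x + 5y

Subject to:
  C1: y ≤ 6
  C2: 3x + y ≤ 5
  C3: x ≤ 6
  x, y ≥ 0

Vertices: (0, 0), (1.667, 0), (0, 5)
(0, 5) with z = 25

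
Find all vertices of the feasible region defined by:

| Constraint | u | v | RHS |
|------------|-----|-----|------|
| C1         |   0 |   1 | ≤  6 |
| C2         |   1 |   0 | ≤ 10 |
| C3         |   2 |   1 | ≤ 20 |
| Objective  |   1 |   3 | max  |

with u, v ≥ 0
Each vertex is the intersection of two constraint boundaries that also satisfies all remaining constraints:
  u = 0 and v = 0 → (0, 0)
  u = 10 and 2u + v = 20 → (10, 0)
  v = 6 and 2u + v = 20 → (7, 6)
  v = 6 and u = 0 → (0, 6)

Vertices: (0, 0), (10, 0), (7, 6), (0, 6)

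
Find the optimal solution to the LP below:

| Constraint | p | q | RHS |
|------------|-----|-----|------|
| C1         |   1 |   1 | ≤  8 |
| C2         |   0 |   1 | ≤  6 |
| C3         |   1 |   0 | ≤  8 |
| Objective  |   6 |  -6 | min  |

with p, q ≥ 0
Each vertex is the intersection of two constraint boundaries that also satisfies all remaining constraints:
  p = 0 and q = 0 → (0, 0)
  p + q = 8 and p = 8 → (8, 0)
  p + q = 8 and q = 6 → (2, 6)
  q = 6 and p = 0 → (0, 6)

Evaluating z = 6p - 6q at each vertex:
  (0, 0): z = 0
  (8, 0): z = 48
  (2, 6): z = -24
  (0, 6): z = -36

The minimum is at (0, 6) with z = -36.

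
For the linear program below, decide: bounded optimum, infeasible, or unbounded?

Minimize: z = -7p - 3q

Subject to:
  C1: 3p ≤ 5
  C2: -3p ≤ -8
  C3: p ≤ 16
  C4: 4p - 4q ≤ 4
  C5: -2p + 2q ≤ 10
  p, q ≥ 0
C1 requires 3p ≤ 5, while C2 (-3p ≤ -8) is equivalent to 3p ≥ 8. Together they would need 8 ≤ 3p ≤ 5, which is impossible since 8 > 5. No point satisfies all constraints.

Infeasible: no point satisfies all constraints simultaneously.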